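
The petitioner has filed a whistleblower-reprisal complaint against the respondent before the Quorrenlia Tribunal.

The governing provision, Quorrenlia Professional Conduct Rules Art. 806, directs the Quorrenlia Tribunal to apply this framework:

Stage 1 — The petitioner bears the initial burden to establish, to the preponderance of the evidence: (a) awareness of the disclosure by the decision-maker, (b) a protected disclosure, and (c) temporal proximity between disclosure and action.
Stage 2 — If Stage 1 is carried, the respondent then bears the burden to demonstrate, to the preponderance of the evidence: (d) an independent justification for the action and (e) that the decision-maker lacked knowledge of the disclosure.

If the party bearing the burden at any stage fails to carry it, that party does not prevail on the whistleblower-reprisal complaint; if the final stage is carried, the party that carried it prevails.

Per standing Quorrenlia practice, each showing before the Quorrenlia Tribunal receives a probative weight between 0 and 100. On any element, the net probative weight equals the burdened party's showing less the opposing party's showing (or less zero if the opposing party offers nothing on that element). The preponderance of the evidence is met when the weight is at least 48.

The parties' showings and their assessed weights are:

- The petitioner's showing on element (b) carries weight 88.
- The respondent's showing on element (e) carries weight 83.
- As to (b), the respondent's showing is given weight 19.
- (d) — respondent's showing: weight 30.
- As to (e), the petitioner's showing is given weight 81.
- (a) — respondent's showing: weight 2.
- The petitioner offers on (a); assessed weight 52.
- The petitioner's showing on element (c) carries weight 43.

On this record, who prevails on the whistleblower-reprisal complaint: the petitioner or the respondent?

Stage 1 (petitioner, the preponderance of the evidence, weight is at least 48): (a) net 52−2=50 ≥ 48 — meets; (b) net 88−19=69 ≥ 48 — meets; (c) 43 < 48 — fails.
  Not every element is met, so the petitioner fails to carry Stage 1.
The respondent prevails.

respondent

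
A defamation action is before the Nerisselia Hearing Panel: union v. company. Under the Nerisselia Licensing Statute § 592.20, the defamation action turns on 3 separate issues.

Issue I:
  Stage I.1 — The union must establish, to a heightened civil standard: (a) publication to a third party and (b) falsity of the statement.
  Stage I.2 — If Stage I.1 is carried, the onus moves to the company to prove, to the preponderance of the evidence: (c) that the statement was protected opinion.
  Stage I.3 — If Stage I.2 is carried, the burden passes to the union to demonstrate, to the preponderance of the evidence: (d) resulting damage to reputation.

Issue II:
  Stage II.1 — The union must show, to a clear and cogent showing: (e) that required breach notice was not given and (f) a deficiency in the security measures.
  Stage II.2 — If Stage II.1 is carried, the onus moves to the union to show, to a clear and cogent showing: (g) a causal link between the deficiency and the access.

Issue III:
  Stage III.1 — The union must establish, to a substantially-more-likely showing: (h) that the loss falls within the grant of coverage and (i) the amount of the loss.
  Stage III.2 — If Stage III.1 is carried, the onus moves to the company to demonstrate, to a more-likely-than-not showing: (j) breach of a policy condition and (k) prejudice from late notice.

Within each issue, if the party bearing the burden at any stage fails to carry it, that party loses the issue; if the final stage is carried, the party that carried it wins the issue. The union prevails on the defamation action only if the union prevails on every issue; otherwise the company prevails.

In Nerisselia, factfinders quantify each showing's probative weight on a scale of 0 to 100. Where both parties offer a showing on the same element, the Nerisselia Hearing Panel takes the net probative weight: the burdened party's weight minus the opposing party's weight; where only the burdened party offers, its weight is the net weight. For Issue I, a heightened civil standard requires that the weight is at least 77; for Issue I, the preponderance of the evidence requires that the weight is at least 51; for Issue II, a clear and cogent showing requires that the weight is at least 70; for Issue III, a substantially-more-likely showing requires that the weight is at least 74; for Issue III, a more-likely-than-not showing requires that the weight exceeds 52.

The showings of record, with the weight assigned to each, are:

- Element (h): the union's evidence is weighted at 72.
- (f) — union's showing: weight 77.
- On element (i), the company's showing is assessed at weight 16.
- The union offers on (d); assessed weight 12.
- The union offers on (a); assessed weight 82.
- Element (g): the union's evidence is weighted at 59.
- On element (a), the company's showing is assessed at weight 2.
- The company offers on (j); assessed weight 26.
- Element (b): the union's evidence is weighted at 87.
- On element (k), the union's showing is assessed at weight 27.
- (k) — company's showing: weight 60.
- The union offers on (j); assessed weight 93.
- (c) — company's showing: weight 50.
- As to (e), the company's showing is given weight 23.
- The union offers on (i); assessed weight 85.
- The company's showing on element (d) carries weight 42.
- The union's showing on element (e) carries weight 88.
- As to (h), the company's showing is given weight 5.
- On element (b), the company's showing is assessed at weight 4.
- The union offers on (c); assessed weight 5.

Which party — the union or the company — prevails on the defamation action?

— Issue I —
At Stage I.1 the union must meet a heightened civil standard (weight is at least 77): on (a) the weight is 82 less the opposing 2 gives net 80, which does reach 77, so (a) meets the standard; on (b) the weight is 87 less the opposing 4 gives net 83, which does reach 77, so (b) meets the standard.
  Stage I.1 carried; the burden shifts to the company.
At Stage I.2 the company must meet the preponderance of the evidence (weight is at least 51): on (c) the weight is 50 less the opposing 5 gives net 45, which does not reach 51, so (c) does not meet the standard.
  Stage I.2 not carried; the company fails its burden.
So the union prevails on this issue.
— Issue II —
Stage II.1 (union, a clear and cogent showing, weight is at least 70): (e) net 88−23=65 < 70 — fails; (f) 77 ≥ 70 — meets.
  Not every element is met, so the union fails to carry Stage II.1.
The company prevails on this issue.
— Issue III —
Stage III.1 — burden on union; standard: a substantially-more-likely showing (weight is at least 74).
    (h): 72 − 5 = 67 < 74 [not met]
    (i): 85 − 16 = 69 < 74 [not met]
  The union does not carry Stage III.1.
So the company prevails on this issue.
Per-issue: Issue I → union; Issue II → company; Issue III → company. The union must prevail on every issue; overall, the company prevails.

company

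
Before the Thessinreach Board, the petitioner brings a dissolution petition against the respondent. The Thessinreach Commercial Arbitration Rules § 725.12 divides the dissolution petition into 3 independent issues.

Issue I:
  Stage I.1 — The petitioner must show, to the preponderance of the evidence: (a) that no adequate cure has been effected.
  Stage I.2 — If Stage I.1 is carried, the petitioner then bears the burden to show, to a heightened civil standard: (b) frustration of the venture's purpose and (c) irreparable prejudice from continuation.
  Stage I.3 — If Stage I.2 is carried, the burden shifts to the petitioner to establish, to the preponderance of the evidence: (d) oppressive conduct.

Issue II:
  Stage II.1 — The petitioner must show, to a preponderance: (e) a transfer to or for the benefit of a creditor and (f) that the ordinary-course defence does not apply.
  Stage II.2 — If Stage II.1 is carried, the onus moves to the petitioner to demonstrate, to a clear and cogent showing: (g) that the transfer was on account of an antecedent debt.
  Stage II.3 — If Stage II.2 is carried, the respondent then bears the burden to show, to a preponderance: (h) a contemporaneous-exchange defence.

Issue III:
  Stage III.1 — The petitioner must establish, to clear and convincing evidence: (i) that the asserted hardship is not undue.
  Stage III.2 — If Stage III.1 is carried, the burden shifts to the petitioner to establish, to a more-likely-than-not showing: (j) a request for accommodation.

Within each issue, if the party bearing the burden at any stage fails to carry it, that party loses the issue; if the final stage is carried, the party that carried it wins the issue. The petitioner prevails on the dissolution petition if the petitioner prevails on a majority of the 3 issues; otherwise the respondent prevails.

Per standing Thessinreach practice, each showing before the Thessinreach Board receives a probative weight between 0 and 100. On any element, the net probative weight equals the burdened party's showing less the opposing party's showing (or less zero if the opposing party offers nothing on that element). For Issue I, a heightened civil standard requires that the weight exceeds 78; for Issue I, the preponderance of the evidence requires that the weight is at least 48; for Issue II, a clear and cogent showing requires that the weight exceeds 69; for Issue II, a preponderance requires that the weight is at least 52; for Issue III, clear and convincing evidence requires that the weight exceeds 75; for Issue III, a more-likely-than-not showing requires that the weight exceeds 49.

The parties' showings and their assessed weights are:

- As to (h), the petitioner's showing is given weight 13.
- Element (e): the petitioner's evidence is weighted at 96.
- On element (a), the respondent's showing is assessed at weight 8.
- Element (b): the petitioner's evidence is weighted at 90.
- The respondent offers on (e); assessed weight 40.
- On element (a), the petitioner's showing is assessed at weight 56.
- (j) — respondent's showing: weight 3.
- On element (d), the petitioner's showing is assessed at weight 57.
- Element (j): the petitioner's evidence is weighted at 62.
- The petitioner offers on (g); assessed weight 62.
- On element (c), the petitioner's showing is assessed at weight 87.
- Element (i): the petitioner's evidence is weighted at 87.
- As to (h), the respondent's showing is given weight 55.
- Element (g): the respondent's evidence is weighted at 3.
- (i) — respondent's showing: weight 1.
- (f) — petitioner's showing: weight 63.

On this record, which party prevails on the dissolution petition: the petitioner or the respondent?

petitioner

— Issue I —
Stage I.1 — burden on petitioner; standard: the preponderance of the evidence (weight is at least 48).
    (a): 56 − 8 = 48 ≥ 48 [met]
  Stage I.1 carried; the burden remains with the petitioner.
Stage I.2 — burden on petitioner; standard: a heightened civil standard (weight exceeds 78).
    (b): 90 > 78 [met]
    (c): 87 > 78 [met]
  Stage I.2 is satisfied; the petitioner continues to bear the burden.
Stage I.3 — burden on petitioner; standard: the preponderance of the evidence (weight is at least 48).
    (d): 57 ≥ 48 [met]
  The petitioner carries the last stage.
Every stage carried; the petitioner prevails on this issue.
— Issue II —
At Stage II.1 the petitioner must meet a preponderance (weight is at least 52): on (e) the weight is 96 less the opposing 40 gives net 56, ≥ 52, so (e) meets the standard; on (f) the weight is 63, which does reach 52, so (f) meets the standard.
  Stage II.1 carried; the burden remains with the petitioner.
At Stage II.2 the petitioner must meet a clear and cogent showing (weight exceeds 69): on (g) the weight is 62 less the opposing 3 gives net 59, ≤ 69, so (g) does not meet the standard.
  Not every element is met, so the petitioner fails to carry Stage II.2.
The analysis ends at Stage II.2; the respondent prevails on this issue.
— Issue III —
At Stage III.1 the petitioner must meet clear and convincing evidence (weight exceeds 75): on (i) the weight is 87 less the opposing 1 gives net 86, which does exceed 75, so (i) meets the standard.
  Stage III.1 is satisfied; the petitioner continues to bear the burden.
At Stage III.2 the petitioner must meet a more-likely-than-not showing (weight exceeds 49): on (j) the weight is 62 less the opposing 3 gives net 59, > 49, so (j) meets the standard.
  Stage III.2 carried; the final stage is satisfied.
All stages carried — the petitioner prevails on this issue.
Per-issue: Issue I → petitioner; Issue II → respondent; Issue III → petitioner. The petitioner must prevail on a majority of issues; overall, the petitioner prevails.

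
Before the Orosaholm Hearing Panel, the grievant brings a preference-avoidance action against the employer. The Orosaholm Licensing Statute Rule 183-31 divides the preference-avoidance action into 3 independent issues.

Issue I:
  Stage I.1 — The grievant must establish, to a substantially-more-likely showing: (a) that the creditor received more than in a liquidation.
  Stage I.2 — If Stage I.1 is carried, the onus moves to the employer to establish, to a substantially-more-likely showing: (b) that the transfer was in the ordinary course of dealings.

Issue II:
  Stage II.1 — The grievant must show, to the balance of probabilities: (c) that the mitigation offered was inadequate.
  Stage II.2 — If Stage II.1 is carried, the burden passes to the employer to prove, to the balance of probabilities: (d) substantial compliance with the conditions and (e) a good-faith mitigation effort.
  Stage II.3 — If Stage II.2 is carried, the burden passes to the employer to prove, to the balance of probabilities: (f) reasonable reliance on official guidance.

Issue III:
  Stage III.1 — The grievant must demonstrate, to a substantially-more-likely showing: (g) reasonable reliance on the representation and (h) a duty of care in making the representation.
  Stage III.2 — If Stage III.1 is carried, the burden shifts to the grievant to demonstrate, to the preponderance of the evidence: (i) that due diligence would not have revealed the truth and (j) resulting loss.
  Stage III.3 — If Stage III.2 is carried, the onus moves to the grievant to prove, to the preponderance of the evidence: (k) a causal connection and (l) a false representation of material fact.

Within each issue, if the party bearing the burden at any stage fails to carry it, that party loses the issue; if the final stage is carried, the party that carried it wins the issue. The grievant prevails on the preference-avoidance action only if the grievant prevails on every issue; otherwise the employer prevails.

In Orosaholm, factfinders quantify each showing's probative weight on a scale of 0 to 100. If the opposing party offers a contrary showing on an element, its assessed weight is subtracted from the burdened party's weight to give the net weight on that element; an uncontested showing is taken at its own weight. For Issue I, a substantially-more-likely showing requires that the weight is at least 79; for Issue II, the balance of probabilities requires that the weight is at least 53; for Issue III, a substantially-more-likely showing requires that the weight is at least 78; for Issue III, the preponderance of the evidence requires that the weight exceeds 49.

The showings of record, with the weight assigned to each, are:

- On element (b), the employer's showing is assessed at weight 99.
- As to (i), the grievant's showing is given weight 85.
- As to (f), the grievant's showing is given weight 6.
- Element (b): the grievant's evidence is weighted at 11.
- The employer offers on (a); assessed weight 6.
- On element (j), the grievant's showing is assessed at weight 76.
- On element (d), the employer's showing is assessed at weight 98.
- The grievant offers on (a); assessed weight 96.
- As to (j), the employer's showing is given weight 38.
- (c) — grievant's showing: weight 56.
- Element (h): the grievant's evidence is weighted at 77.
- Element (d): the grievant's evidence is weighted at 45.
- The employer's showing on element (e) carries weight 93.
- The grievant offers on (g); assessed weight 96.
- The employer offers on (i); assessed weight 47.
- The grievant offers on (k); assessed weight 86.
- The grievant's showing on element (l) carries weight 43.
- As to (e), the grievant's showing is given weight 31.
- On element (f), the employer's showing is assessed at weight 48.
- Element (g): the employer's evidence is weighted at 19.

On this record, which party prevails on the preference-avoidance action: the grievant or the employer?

employer

— Issue I —
Stage I.1 — burden on grievant; standard: a substantially-more-likely showing (weight is at least 79).
    (a): 96 − 6 = 90 ≥ 79 [met]
  The grievant carries Stage I.1; the employer now bears the burden.
Stage I.2 — burden on employer; standard: a substantially-more-likely showing (weight is at least 79).
    (b): 99 − 11 = 88 ≥ 79 [met]
  Stage I.2 carried; the final stage is satisfied.
With every stage satisfied, the employer prevails on this issue.
— Issue II —
Stage II.1 — burden on grievant; standard: the balance of probabilities (weight is at least 53).
    (c): 56 ≥ 53 [met]
  The grievant carries Stage II.1; the employer now bears the burden.
Stage II.2 — burden on employer; standard: the balance of probabilities (weight is at least 53).
    (d): 98 − 45 = 53 ≥ 53 [met]
    (e): 93 − 31 = 62 ≥ 53 [met]
  Stage II.2 carried; the burden remains with the employer.
Stage II.3 — burden on employer; standard: the balance of probabilities (weight is at least 53).
    (f): 48 − 6 = 42 < 53 [not met]
  Not every element is met, so the employer fails to carry Stage II.3.
The analysis ends at Stage II.3; the grievant prevails on this issue.
— Issue III —
Stage III.1 — burden on grievant; standard: a substantially-more-likely showing (weight is at least 78).
    (g): 96 − 19 = 77 < 78 [not met]
    (h): 77 < 78 [not met]
  The grievant does not carry Stage III.1.
So the employer prevails on this issue.
Per-issue: Issue I → employer; Issue II → grievant; Issue III → employer. The grievant must prevail on every issue; overall, the employer prevails.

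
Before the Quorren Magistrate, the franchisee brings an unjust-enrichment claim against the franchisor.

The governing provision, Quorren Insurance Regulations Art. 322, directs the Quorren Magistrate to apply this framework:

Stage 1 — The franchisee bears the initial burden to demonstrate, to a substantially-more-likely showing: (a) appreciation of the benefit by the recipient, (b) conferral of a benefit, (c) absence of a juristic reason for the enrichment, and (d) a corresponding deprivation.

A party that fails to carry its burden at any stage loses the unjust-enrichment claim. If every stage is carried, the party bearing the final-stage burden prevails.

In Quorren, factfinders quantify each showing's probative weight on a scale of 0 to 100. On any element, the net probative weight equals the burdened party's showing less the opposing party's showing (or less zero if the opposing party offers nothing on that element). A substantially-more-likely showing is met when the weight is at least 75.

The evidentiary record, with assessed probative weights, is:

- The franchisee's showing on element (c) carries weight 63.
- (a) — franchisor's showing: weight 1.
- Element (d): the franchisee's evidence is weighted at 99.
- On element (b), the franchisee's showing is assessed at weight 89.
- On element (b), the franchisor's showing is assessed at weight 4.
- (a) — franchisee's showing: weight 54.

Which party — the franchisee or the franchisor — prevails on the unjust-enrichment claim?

franchisor

Stage 1 (franchisee, a substantially-more-likely showing, weight is at least 75): (a) net 54−1=53 < 75 — fails; (b) net 89−4=85 ≥ 75 — meets; (c) 63 < 75 — fails; (d) 99 ≥ 75 — meets.
  Stage 1 not carried; the franchisee fails its burden.
The franchisor prevails.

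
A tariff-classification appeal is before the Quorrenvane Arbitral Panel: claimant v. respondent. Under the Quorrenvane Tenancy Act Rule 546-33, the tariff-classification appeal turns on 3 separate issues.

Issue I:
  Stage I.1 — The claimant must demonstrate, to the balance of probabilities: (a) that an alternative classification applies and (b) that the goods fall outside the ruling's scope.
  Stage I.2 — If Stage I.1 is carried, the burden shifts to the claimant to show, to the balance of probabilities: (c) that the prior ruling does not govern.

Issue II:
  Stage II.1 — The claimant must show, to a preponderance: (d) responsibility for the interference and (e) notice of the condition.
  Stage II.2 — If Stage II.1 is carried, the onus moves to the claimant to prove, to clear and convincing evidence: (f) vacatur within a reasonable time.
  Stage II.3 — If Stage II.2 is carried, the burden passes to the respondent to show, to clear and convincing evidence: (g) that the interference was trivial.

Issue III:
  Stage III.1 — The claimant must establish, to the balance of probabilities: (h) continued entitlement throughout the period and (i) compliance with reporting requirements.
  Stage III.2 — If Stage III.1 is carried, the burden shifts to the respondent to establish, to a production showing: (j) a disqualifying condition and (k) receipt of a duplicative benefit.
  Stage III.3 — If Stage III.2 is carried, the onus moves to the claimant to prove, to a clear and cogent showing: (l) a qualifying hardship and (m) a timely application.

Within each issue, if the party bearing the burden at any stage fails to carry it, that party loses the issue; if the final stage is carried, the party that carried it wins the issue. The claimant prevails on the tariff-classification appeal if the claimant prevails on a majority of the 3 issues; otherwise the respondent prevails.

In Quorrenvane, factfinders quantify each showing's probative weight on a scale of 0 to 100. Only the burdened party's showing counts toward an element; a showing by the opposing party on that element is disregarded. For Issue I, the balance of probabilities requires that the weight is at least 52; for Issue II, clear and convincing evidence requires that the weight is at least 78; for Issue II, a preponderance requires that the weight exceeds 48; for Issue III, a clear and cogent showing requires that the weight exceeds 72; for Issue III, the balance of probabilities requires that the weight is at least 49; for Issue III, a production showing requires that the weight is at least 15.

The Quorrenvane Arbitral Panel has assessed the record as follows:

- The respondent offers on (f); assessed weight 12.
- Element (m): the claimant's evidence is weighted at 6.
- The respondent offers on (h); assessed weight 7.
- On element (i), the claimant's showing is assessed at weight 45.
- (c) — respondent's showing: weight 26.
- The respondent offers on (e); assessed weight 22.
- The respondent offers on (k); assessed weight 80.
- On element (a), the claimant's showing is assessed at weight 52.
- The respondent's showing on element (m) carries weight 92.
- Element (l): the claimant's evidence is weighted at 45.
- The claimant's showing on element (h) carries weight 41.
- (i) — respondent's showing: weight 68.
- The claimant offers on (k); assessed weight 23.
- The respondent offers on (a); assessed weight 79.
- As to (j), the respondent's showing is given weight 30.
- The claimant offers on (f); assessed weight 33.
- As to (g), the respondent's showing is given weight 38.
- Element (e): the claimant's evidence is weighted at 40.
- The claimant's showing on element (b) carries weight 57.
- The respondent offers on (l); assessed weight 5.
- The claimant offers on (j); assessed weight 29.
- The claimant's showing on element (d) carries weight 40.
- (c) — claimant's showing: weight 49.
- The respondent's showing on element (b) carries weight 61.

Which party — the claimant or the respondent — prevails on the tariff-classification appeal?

respondent

— Issue I —
At Stage I.1 the claimant must meet the balance of probabilities (weight is at least 52): on (a) the weight is 52 (the respondent's 79 is given no effect), ≥ 52, so (a) meets the standard; on (b) the weight is 57 (the respondent's 61 is given no effect), ≥ 52, so (b) meets the standard.
  All elements met. The claimant retains the burden for Stage I.2.
At Stage I.2 the claimant must meet the balance of probabilities (weight is at least 52): on (c) the weight is 49 (the respondent's 26 is given no effect), which does not reach 52, so (c) does not meet the standard.
  Not every element is met, so the claimant fails to carry Stage I.2.
So the respondent prevails on this issue.
— Issue II —
Stage II.1 — burden on claimant; standard: a preponderance (weight exceeds 48).
    (d): 40 ≤ 48 [not met]
    (e): 40 (respondent's 22 disregarded) ≤ 48 [not met]
  Not every element is met, so the claimant fails to carry Stage II.1.
So the respondent prevails on this issue.
— Issue III —
Stage III.1 (claimant, the balance of probabilities, weight is at least 49): (h) 41 (respondent's 7 disregarded) < 49 — fails; (i) 45 (respondent's 68 disregarded) < 49 — fails.
  Not every element is met, so the claimant fails to carry Stage III.1.
The respondent prevails on this issue.
Per-issue: Issue I → respondent; Issue II → respondent; Issue III → respondent. The claimant must prevail on a majority of issues; overall, the respondent prevails.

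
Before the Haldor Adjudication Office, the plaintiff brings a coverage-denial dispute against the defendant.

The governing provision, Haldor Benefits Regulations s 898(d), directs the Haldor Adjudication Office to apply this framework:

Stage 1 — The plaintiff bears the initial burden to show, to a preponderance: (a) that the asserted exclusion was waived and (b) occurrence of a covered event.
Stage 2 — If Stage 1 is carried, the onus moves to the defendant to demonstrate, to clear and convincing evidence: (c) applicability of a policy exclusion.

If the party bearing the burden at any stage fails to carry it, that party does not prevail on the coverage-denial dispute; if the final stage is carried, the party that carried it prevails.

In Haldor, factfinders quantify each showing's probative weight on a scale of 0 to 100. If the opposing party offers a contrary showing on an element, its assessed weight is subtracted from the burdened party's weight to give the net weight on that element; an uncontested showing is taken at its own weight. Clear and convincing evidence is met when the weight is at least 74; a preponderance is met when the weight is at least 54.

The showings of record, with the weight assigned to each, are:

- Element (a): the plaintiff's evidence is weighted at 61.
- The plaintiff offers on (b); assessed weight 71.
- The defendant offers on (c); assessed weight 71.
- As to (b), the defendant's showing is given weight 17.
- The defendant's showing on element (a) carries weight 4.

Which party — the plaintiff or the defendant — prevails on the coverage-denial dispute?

plaintiff

At Stage 1 the plaintiff must meet a preponderance (weight is at least 54): on (a) the weight is 61 less the opposing 4 gives net 57, which does reach 54, so (a) meets the standard; on (b) the weight is 71 less the opposing 17 gives net 54, which does reach 54, so (b) meets the standard.
  All elements met. The burden passes to the defendant.
At Stage 2 the defendant must meet clear and convincing evidence (weight is at least 74): on (c) the weight is 71, which does not reach 74, so (c) does not meet the standard.
  Stage 2 not carried; the defendant fails its burden.
The plaintiff prevails.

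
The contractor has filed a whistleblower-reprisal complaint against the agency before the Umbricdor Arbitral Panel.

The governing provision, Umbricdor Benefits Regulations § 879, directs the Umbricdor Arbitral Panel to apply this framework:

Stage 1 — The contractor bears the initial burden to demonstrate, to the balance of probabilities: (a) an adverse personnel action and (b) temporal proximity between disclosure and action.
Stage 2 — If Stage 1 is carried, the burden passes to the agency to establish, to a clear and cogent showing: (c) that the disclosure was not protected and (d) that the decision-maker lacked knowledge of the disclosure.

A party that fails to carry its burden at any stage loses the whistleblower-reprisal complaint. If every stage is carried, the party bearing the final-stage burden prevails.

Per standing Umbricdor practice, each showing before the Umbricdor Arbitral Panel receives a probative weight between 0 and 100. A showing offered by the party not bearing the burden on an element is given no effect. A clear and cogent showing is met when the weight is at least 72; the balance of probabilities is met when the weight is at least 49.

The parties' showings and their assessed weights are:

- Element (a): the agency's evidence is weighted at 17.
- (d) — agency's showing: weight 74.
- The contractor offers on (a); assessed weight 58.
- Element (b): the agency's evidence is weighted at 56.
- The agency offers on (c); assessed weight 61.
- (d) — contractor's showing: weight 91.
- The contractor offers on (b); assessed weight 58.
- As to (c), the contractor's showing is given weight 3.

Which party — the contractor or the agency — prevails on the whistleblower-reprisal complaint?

At Stage 1 the contractor must meet the balance of probabilities (weight is at least 49): on (a) the weight is 58 (the agency's 17 is given no effect), which does reach 49, so (a) meets the standard; on (b) the weight is 58 (the agency's 56 is given no effect), ≥ 49, so (b) meets the standard.
  The contractor carries Stage 1; the agency now bears the burden.
At Stage 2 the agency must meet a clear and cogent showing (weight is at least 72): on (c) the weight is 61 (the contractor's 3 is given no effect), which does not reach 72, so (c) does not meet the standard; on (d) the weight is 74 (the contractor's 91 is given no effect), ≥ 72, so (d) meets the standard.
  The agency does not carry Stage 2.
So the contractor prevails.

contractor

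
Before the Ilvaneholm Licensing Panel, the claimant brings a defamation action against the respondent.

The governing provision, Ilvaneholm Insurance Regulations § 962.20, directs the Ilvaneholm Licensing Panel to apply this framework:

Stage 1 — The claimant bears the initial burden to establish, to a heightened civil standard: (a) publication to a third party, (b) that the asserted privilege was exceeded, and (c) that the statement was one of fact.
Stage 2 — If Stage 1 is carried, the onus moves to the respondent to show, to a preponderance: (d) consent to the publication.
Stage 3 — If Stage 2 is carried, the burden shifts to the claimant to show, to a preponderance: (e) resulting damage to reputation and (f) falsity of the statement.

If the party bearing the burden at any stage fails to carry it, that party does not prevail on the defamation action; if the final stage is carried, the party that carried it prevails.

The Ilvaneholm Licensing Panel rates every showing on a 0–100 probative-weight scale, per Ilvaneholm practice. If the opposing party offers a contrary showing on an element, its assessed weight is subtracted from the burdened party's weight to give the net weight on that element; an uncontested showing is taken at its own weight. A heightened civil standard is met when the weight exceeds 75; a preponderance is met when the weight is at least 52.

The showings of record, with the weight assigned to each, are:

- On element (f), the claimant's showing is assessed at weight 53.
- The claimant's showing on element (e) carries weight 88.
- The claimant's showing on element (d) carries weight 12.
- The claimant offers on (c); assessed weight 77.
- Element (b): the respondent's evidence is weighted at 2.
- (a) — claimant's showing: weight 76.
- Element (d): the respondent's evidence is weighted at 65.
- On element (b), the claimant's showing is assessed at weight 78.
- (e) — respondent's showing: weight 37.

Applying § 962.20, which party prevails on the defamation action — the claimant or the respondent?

respondent

Stage 1 (claimant, a heightened civil standard, weight exceeds 75): (a) 76 > 75 — meets; (b) net 78−2=76 > 75 — meets; (c) 77 > 75 — meets.
  The claimant carries Stage 1; the respondent now bears the burden.
Stage 2 (respondent, a preponderance, weight is at least 52): (d) net 65−12=53 ≥ 52 — meets.
  Stage 2 carried; the burden shifts to the claimant.
Stage 3 (claimant, a preponderance, weight is at least 52): (e) net 88−37=51 < 52 — fails; (f) 53 ≥ 52 — meets.
  Not every element is met, so the claimant fails to carry Stage 3.
So the respondent prevails.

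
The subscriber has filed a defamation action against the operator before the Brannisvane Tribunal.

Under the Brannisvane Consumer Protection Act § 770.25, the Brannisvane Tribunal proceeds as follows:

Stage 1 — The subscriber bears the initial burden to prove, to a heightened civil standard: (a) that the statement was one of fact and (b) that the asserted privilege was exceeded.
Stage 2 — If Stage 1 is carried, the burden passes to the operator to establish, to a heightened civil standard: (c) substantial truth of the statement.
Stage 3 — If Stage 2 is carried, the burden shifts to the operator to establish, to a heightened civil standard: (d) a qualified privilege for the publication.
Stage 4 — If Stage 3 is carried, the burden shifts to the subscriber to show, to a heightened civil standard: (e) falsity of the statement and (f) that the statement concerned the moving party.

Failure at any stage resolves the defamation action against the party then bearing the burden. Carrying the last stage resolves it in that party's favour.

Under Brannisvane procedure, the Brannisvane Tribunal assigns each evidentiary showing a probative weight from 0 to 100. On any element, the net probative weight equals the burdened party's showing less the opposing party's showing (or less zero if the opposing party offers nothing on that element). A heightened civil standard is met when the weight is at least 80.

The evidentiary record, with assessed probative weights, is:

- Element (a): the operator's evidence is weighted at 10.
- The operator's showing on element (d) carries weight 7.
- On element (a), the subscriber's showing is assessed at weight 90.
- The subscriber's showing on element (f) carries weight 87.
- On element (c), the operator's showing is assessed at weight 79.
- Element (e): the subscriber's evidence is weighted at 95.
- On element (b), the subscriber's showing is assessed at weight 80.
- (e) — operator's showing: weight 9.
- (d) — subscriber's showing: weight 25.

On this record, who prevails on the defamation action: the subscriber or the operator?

Stage 1 (subscriber, a heightened civil standard, weight is at least 80): (a) net 90−10=80 ≥ 80 — meets; (b) 80 ≥ 80 — meets.
  All elements met. The burden passes to the operator.
Stage 2 (operator, a heightened civil standard, weight is at least 80): (c) 79 < 80 — fails.
  Stage 2 not carried; the operator fails its burden.
So the subscriber prevails.

subscriber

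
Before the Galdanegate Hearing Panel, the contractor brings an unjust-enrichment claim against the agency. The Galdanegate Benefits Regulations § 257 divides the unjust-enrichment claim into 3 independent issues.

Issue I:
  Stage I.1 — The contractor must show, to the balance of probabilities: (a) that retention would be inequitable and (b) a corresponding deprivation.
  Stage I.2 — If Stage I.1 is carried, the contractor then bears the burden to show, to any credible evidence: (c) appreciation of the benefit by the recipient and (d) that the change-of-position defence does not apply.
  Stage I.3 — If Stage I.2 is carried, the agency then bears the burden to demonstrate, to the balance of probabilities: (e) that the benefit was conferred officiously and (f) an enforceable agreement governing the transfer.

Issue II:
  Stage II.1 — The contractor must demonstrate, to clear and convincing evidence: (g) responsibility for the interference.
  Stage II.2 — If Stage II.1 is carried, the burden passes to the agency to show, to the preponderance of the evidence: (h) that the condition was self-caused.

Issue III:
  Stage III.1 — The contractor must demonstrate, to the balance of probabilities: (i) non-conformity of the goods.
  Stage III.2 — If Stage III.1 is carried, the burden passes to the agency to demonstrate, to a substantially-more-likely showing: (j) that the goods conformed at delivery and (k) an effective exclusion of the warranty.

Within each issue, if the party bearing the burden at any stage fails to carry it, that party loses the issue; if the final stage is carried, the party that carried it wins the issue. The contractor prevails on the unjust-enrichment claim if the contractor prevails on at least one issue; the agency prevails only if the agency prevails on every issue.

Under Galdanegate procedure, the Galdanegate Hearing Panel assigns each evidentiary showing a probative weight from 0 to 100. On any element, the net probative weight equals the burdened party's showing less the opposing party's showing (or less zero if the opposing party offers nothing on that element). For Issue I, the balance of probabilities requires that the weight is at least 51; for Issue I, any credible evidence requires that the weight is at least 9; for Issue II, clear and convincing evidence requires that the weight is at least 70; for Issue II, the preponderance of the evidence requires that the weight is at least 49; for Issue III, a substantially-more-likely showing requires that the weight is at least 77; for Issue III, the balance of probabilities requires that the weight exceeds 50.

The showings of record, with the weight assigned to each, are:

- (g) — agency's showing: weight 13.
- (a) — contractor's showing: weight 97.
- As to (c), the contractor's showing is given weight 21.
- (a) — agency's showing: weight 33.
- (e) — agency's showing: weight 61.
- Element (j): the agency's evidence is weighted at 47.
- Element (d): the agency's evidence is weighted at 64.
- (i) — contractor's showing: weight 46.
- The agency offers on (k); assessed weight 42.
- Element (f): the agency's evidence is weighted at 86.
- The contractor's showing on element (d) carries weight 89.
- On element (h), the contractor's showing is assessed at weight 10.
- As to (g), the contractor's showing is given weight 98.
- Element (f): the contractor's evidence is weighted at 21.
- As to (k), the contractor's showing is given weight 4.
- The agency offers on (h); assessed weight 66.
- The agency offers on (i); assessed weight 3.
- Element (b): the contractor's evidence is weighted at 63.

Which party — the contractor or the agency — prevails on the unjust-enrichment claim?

— Issue I —
Stage I.1 — burden on contractor; standard: the balance of probabilities (weight is at least 51).
    (a): 97 − 33 = 64 ≥ 51 [met]
    (b): 63 ≥ 51 [met]
  Stage I.1 carried; the burden remains with the contractor.
Stage I.2 — burden on contractor; standard: any credible evidence (weight is at least 9).
    (c): 21 ≥ 9 [met]
    (d): 89 − 64 = 25 ≥ 9 [met]
  The contractor carries Stage I.2; the agency now bears the burden.
Stage I.3 — burden on agency; standard: the balance of probabilities (weight is at least 51).
    (e): 61 ≥ 51 [met]
    (f): 86 − 21 = 65 ≥ 51 [met]
  Stage I.3 carried; the final stage is satisfied.
Every stage carried; the agency prevails on this issue.
— Issue II —
Stage II.1 — burden on contractor; standard: clear and convincing evidence (weight is at least 70).
    (g): 98 − 13 = 85 ≥ 70 [met]
  All elements met. The burden passes to the agency.
Stage II.2 — burden on agency; standard: the preponderance of the evidence (weight is at least 49).
    (h): 66 − 10 = 56 ≥ 49 [met]
  All elements met at the final stage.
With every stage satisfied, the agency prevails on this issue.
— Issue III —
At Stage III.1 the contractor must meet the balance of probabilities (weight exceeds 50): on (i) the weight is 46 less the opposing 3 gives net 43, which does not exceed 50, so (i) does not meet the standard.
  Not every element is met, so the contractor fails to carry Stage III.1.
So the agency prevails on this issue.
Per-issue: Issue I → agency; Issue II → agency; Issue III → agency. The contractor must prevail on at least one issue; overall, the agency prevails.

agency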